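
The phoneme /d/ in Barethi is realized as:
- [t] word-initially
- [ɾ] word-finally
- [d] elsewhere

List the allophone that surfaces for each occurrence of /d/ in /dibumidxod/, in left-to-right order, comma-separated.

[t], [d], [ɾ]

Occurrence 1 (position 1): word-initially → [t].
Occurrence 2 (position 7): no conditioning environment matches → elsewhere allophone [d].
Occurrence 3 (position 10): word-finally → [ɾ].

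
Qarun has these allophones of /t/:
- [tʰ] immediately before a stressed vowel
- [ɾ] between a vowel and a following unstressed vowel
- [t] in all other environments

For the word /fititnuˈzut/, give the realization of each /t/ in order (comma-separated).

[ɾ], [t], [t]

Occurrence 1 (position 3): between a vowel and an unstressed vowel → [ɾ].
Occurrence 2 (position 5): no conditioning environment matches → elsewhere allophone [t].
Occurrence 3 (position 10): no conditioning environment matches → elsewhere allophone [t].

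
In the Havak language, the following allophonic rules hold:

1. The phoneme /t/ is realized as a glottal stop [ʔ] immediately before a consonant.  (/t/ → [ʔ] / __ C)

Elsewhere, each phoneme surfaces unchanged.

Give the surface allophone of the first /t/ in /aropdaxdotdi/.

/t/ (between /o/ and /d/): immediately before a consonant, so rule 1 applies → [ʔ].

[ʔ]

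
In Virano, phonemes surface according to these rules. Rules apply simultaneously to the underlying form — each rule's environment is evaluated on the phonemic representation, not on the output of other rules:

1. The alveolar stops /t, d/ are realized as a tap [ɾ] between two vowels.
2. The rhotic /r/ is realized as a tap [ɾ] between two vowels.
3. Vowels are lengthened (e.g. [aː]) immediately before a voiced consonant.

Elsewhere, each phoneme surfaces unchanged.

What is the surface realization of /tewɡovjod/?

[teːwɡoːvjoːd]

/t/ — word-initial; rule 1 does not apply here → [t].
/e/ (between /t/ and /w/): before a voiced consonant, so rule 3 applies → [eː].
/w/ (between /e/ and /ɡ/): no rule targets it → [w].
/ɡ/ stays [ɡ].
/o/ (between /ɡ/ and /v/): before a voiced consonant, so rule 3 applies → [oː].
/v/ — not in any rule's target class → [v].
/j/ stays [j].
/o/ — between /j/ and /d/, before a voiced consonant — surfaces as [oː] (rule 3).
/d/ — word-final; rule 1 does not apply here → [d].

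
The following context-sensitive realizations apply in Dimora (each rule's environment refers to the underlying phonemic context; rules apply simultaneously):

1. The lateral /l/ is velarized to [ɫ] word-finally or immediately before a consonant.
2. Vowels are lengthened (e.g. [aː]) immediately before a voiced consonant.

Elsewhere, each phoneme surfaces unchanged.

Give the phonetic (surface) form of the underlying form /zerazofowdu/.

[zeːraːzofoːwdu]

/e/ (between /z/ and /r/): before a voiced consonant, so rule 2 applies → [eː].
/a/ (between /r/ and /z/) occurs before a voiced consonant → [aː] by rule 2.
/o/ (between /z/ and /f/) is in the target of rule 2 but the environment (before a voiced consonant) is not met → [o].
Rule 2 applies to /o/ (between /f/ and /w/: before a voiced consonant) → [oː].
/u/ — word-final; rule 2 does not apply here → [u].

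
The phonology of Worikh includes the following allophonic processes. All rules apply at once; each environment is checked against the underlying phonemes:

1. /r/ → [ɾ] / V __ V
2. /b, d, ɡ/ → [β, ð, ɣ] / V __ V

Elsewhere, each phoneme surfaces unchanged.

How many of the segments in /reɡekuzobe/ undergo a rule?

2

Segments that undergo a rule: /ɡ/ → [ɣ] (rule 2); /b/ → [β] (rule 2).
All other segments surface unchanged.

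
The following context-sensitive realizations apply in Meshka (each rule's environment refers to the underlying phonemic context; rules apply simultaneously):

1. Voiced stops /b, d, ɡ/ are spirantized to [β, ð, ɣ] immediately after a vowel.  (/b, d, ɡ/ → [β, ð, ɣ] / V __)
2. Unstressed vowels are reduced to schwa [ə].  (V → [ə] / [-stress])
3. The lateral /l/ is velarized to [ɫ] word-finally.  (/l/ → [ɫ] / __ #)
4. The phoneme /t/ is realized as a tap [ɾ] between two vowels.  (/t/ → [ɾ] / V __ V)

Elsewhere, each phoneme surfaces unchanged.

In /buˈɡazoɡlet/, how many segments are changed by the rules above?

5

Segments that undergo a rule: /u/ → [ə] (rule 2); /ɡ/ → [ɣ] (rule 1); /o/ → [ə] (rule 2); /ɡ/ → [ɣ] (rule 1); /e/ → [ə] (rule 2).
All other segments surface unchanged.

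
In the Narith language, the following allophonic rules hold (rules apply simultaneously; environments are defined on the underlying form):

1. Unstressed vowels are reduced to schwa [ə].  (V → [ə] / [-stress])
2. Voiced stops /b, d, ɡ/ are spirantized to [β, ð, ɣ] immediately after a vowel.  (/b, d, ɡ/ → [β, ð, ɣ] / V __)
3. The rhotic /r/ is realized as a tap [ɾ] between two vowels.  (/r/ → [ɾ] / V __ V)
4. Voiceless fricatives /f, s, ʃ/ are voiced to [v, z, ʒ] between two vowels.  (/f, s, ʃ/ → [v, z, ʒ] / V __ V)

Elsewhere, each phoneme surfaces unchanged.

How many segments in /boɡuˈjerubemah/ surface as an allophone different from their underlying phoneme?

Segments that undergo a rule: /o/ → [ə] (rule 1); /ɡ/ → [ɣ] (rule 2); /u/ → [ə] (rule 1); /r/ → [ɾ] (rule 3); /u/ → [ə] (rule 1); /b/ → [β] (rule 2); /e/ → [ə] (rule 1); /a/ → [ə] (rule 1).
All other segments surface unchanged.

8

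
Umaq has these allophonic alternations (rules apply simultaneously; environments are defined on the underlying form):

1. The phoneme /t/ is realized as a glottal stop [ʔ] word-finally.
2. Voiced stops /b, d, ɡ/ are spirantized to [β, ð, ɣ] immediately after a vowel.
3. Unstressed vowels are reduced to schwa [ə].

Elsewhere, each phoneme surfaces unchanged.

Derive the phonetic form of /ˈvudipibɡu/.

/u/ (between /v/ and /d/): rule 3 targets it, but not in an unstressed syllable → unchanged [u].
/d/ meets the environment for rule 2 (immediately after a vowel) → [ð].
Rule 3 applies to /i/ (between /d/ and /p/: in an unstressed syllable) → [ə].
/i/ (between /p/ and /b/) occurs in an unstressed syllable → [ə] by rule 3.
/b/ (between /i/ and /ɡ/): immediately after a vowel, so rule 2 applies → [β].
/ɡ/ (between /b/ and /u/) is in the target of rule 2 but the environment (immediately after a vowel) is not met → [ɡ].
/u/ (word-final) occurs in an unstressed syllable → [ə] by rule 3.

[ˈvuðəpəβɡə]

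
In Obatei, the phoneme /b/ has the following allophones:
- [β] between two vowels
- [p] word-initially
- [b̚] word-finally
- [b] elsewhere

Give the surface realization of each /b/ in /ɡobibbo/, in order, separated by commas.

Occurrence 1 (position 3): between two vowels → [β].
Occurrence 2 (position 5): no conditioning environment matches → elsewhere allophone [b].
Occurrence 3 (position 6): no conditioning environment matches → elsewhere allophone [b].

[β], [b], [b]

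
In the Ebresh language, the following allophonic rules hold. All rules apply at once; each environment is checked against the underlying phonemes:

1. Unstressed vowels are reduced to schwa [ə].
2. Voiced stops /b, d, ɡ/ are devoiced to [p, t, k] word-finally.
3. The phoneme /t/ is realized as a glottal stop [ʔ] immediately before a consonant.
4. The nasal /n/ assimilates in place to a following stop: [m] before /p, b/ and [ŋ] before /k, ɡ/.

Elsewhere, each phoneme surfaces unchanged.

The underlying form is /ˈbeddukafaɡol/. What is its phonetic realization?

[ˈbeddəkəfəɡəl]

/b/ (word-initial) is in the target of rule 2 but the environment (word-finally) is not met → [b].
/e/ (between /b/ and /d/): rule 1 targets it, but not in an unstressed syllable → unchanged [e].
/d/ — between /e/ and /d/; rule 2 does not apply here → [d].
/d/ (between /d/ and /u/): rule 2 targets it, but not word-finally → unchanged [d].
/u/ (between /d/ and /k/) occurs in an unstressed syllable → [ə] by rule 1.
/k/ (between /u/ and /a/) is unaffected → [k].
/a/ (between /k/ and /f/) occurs in an unstressed syllable → [ə] by rule 1.
/f/ — not in any rule's target class → [f].
/a/ meets the environment for rule 1 (in an unstressed syllable) → [ə].
/ɡ/ — between /a/ and /o/; rule 2 does not apply here → [ɡ].
/o/ (between /ɡ/ and /l/) occurs in an unstressed syllable → [ə] by rule 1.
/l/ stays [l].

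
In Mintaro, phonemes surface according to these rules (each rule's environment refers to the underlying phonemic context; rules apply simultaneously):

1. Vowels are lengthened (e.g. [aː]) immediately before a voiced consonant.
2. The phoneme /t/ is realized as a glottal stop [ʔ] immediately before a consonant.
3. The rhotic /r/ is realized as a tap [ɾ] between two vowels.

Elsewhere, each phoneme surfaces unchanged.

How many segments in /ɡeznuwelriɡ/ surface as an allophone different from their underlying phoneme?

4

Segments that undergo a rule: /e/ → [eː] (rule 1); /u/ → [uː] (rule 1); /e/ → [eː] (rule 1); /i/ → [iː] (rule 1).
All other segments surface unchanged.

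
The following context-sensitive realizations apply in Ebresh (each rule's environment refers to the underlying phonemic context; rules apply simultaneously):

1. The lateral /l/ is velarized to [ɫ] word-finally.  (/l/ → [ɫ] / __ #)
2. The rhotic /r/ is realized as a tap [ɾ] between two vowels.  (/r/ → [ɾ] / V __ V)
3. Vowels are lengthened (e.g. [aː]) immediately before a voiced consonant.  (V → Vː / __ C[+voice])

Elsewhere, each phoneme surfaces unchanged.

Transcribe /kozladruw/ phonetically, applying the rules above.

[koːzlaːdruːw]

/k/ (word-initial): no rule targets it → [k].
/o/ (between /k/ and /z/) occurs before a voiced consonant → [oː] by rule 3.
/z/ stays [z].
/l/ (between /z/ and /a/): rule 1 targets it, but not word-finally → unchanged [l].
Rule 3 applies to /a/ (between /l/ and /d/: before a voiced consonant) → [aː].
/d/ (between /a/ and /r/): no rule targets it → [d].
/r/ (between /d/ and /u/) fails the environment for rule 2, so it stays [r].
/u/ (between /r/ and /w/): before a voiced consonant, so rule 3 applies → [uː].
/w/ — not in any rule's target class → [w].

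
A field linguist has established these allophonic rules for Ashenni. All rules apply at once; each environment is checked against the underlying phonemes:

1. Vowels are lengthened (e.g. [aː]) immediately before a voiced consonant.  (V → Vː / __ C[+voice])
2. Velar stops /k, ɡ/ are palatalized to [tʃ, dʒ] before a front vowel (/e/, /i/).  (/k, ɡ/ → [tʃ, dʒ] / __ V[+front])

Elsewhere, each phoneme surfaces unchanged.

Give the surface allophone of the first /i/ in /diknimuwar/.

[i]

/i/ (between /d/ and /k/) fails the environment for rule 1, so it stays [i].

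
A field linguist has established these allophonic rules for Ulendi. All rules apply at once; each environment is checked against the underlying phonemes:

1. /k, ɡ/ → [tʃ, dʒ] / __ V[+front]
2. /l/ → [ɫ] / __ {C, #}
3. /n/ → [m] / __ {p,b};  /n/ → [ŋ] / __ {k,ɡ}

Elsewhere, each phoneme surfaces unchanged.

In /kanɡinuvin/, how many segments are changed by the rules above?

2

Segments that undergo a rule: /n/ → [ŋ] (rule 3); /ɡ/ → [dʒ] (rule 1).
All other segments surface unchanged.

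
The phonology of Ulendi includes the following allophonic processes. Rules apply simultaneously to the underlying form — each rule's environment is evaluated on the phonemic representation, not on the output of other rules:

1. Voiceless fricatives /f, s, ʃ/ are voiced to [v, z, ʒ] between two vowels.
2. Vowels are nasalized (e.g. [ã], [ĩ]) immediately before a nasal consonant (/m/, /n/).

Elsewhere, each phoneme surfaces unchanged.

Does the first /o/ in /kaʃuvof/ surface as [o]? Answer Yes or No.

Yes

/o/ (between /v/ and /f/) fails the environment for rule 2, so it stays [o].
The actual realization is [o], which matches [o].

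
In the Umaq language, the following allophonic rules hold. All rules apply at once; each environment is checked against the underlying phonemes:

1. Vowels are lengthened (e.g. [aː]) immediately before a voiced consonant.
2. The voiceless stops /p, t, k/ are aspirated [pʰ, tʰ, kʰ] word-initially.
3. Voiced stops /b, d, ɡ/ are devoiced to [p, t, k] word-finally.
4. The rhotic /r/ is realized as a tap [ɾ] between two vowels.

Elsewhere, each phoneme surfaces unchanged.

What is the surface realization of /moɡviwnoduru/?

Rule 1 applies to /o/ (between /m/ and /ɡ/: before a voiced consonant) → [oː].
/ɡ/ — between /o/ and /v/; rule 3 does not apply here → [ɡ].
/i/ meets the environment for rule 1 (before a voiced consonant) → [iː].
/o/ — between /n/ and /d/, before a voiced consonant — surfaces as [oː] (rule 1).
/d/ (between /o/ and /u/) fails the environment for rule 3, so it stays [d].
/u/ — between /d/ and /r/, before a voiced consonant — surfaces as [uː] (rule 1).
/r/ (between /u/ and /u/): between two vowels, so rule 4 applies → [ɾ].
/u/ (word-final) is in the target of rule 1 but the environment (before a voiced consonant) is not met → [u].

[moːɡviːwnoːduːɾu]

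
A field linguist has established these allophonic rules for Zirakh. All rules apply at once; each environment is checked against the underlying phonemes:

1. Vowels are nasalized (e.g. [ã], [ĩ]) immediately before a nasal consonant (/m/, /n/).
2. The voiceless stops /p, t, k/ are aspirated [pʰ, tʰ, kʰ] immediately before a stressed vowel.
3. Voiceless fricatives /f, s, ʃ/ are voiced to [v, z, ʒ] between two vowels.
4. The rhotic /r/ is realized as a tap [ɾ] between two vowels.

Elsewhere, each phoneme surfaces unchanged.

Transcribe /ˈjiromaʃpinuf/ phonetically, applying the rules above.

[ˈjiɾõmaʃpĩnuf]

/j/ (word-initial) is unaffected → [j].
/i/ — between /j/ and /r/; rule 1 does not apply here → [i].
Rule 4 applies to /r/ (between /i/ and /o/: between two vowels) → [ɾ].
/o/ (between /r/ and /m/) occurs before a nasal consonant → [õ] by rule 1.
/m/ stays [m].
/a/ — between /m/ and /ʃ/; rule 1 does not apply here → [a].
/ʃ/ (between /a/ and /p/): rule 3 targets it, but not between two vowels → unchanged [ʃ].
/p/ (between /ʃ/ and /i/) is in the target of rule 2 but the environment (immediately before a stressed vowel) is not met → [p].
/i/ (between /p/ and /n/): before a nasal consonant, so rule 1 applies → [ĩ].
/n/ — not in any rule's target class → [n].
/u/ (between /n/ and /f/) fails the environment for rule 1, so it stays [u].
/f/ (word-final): rule 3 targets it, but not between two vowels → unchanged [f].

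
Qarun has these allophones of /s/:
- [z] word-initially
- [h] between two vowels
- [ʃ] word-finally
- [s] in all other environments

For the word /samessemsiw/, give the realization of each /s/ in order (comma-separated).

Occurrence 1 (position 1): word-initially → [z].
Occurrence 2 (position 5): no conditioning environment matches → elsewhere allophone [s].
Occurrence 3 (position 6): no conditioning environment matches → elsewhere allophone [s].
Occurrence 4 (position 9): no conditioning environment matches → elsewhere allophone [s].

[z], [s], [s], [s]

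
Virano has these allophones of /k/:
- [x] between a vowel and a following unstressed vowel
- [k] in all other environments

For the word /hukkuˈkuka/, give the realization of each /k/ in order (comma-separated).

Occurrence 1 (position 3): no conditioning environment matches → elsewhere allophone [k].
Occurrence 2 (position 4): no conditioning environment matches → elsewhere allophone [k].
Occurrence 3 (position 6): no conditioning environment matches → elsewhere allophone [k].
Occurrence 4 (position 8): between a vowel and a following unstressed vowel → [x].

[k], [k], [k], [x]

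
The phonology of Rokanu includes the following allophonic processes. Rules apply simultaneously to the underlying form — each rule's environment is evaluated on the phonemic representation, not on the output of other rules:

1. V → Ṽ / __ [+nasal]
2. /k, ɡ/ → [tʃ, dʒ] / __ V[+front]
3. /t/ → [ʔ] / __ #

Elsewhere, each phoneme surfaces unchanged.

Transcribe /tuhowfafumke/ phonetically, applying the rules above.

[tuhowfafũmtʃe]

/t/ (word-initial): rule 3 targets it, but not word-finally → unchanged [t].
/u/ — between /t/ and /h/; rule 1 does not apply here → [u].
/h/ (between /u/ and /o/) is unaffected → [h].
/o/ — between /h/ and /w/; rule 1 does not apply here → [o].
/w/ — not in any rule's target class → [w].
/f/ stays [f].
/a/ — between /f/ and /f/; rule 1 does not apply here → [a].
/f/ stays [f].
/u/ meets the environment for rule 1 (before a nasal consonant) → [ũ].
/m/ stays [m].
/k/ (between /m/ and /e/) occurs before a front vowel → [tʃ] by rule 2.
/e/ (word-final) is in the target of rule 1 but the environment (before a nasal consonant) is not met → [e].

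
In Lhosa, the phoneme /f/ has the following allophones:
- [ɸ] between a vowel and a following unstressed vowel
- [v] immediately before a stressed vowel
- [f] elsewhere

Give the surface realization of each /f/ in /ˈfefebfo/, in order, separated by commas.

Occurrence 1 (position 1): immediately before a stressed vowel → [v].
Occurrence 2 (position 3): between a vowel and a following unstressed vowel → [ɸ].
Occurrence 3 (position 6): no conditioning environment matches → elsewhere allophone [f].

[v], [ɸ], [f]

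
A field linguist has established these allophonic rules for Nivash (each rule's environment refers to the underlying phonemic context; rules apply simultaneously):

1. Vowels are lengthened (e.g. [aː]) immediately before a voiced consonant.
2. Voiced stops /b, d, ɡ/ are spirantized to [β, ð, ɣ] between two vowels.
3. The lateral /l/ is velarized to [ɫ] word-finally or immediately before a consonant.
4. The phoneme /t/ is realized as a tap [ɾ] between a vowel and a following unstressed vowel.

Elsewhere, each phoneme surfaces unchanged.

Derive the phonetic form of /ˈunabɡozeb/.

Rule 1 applies to /u/ (word-initial: before a voiced consonant) → [uː].
/n/ (between /u/ and /a/) is unaffected → [n].
/a/ (between /n/ and /b/): before a voiced consonant, so rule 1 applies → [aː].
/b/ (between /a/ and /ɡ/) is in the target of rule 2 but the environment (between two vowels) is not met → [b].
/ɡ/ (between /b/ and /o/) fails the environment for rule 2, so it stays [ɡ].
Rule 1 applies to /o/ (between /ɡ/ and /z/: before a voiced consonant) → [oː].
/z/ stays [z].
/e/ (between /z/ and /b/): before a voiced consonant, so rule 1 applies → [eː].
/b/ (word-final): rule 2 targets it, but not between two vowels → unchanged [b].

[ˈuːnaːbɡoːzeːb]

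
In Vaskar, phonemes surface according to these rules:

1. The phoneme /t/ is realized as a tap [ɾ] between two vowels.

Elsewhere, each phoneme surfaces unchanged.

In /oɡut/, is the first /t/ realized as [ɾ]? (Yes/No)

/t/ (word-final): rule 1 targets it, but not between two vowels → unchanged [t].
The actual realization is [t], not [ɾ].

No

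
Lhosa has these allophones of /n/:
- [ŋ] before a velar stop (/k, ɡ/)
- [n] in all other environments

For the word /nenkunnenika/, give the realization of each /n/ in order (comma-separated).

[n], [ŋ], [n], [n], [n]

Occurrence 1 (position 1): no conditioning environment matches → elsewhere allophone [n].
Occurrence 2 (position 3): before a velar stop → [ŋ].
Occurrence 3 (position 6): no conditioning environment matches → elsewhere allophone [n].
Occurrence 4 (position 7): no conditioning environment matches → elsewhere allophone [n].
Occurrence 5 (position 9): no conditioning environment matches → elsewhere allophone [n].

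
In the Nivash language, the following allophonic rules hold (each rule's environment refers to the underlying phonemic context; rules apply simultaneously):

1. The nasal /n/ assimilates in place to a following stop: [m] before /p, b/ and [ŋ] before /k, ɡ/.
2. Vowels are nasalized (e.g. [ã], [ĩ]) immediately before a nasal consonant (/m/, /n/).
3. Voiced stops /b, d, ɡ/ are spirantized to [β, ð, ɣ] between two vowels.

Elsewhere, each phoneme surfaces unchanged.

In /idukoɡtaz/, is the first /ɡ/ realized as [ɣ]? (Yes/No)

/ɡ/ — between /o/ and /t/; rule 3 does not apply here → [ɡ].
The actual realization is [ɡ], not [ɣ].

No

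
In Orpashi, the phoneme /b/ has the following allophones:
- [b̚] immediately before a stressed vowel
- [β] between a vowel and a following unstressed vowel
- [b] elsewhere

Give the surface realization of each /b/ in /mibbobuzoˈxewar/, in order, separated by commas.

[b], [b], [β]

Occurrence 1 (position 3): no conditioning environment matches → elsewhere allophone [b].
Occurrence 2 (position 4): no conditioning environment matches → elsewhere allophone [b].
Occurrence 3 (position 6): between a vowel and a following unstressed vowel → [β].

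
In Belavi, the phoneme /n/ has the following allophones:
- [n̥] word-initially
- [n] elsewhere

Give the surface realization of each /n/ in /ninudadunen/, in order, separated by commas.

[n̥], [n], [n], [n]

Occurrence 1 (position 1): word-initially → [n̥].
Occurrence 2 (position 3): no conditioning environment matches → elsewhere allophone [n].
Occurrence 3 (position 9): no conditioning environment matches → elsewhere allophone [n].
Occurrence 4 (position 11): no conditioning environment matches → elsewhere allophone [n].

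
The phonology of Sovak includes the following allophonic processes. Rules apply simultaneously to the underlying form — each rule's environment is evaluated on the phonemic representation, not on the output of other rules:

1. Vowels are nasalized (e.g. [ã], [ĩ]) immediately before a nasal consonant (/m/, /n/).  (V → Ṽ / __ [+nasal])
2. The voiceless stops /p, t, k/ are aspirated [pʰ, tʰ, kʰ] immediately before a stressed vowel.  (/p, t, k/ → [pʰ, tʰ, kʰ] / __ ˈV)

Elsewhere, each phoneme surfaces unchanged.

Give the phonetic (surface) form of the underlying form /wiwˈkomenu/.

[wiwˈkʰõmẽnu]

/w/ (word-initial) is unaffected → [w].
/i/ — between /w/ and /w/; rule 1 does not apply here → [i].
/w/ (between /i/ and /k/) is unaffected → [w].
Rule 2 applies to /k/ (between /w/ and /o/: immediately before a stressed vowel) → [kʰ].
Rule 1 applies to /o/ (between /k/ and /m/: before a nasal consonant) → [õ].
/m/ (between /o/ and /e/) is unaffected → [m].
/e/ — between /m/ and /n/, before a nasal consonant — surfaces as [ẽ] (rule 1).
/n/ — not in any rule's target class → [n].
/u/ (word-final): rule 1 targets it, but not before a nasal consonant → unchanged [u].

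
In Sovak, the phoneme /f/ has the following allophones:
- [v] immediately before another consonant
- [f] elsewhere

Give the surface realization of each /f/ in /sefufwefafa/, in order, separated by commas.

[f], [v], [f], [f]

Occurrence 1 (position 3): no conditioning environment matches → elsewhere allophone [f].
Occurrence 2 (position 5): immediately before another consonant → [v].
Occurrence 3 (position 8): no conditioning environment matches → elsewhere allophone [f].
Occurrence 4 (position 10): no conditioning environment matches → elsewhere allophone [f].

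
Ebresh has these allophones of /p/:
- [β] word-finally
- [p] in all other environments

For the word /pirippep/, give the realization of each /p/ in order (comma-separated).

[p], [p], [p], [β]

Occurrence 1 (position 1): no conditioning environment matches → elsewhere allophone [p].
Occurrence 2 (position 5): no conditioning environment matches → elsewhere allophone [p].
Occurrence 3 (position 6): no conditioning environment matches → elsewhere allophone [p].
Occurrence 4 (position 8): word-finally → [β].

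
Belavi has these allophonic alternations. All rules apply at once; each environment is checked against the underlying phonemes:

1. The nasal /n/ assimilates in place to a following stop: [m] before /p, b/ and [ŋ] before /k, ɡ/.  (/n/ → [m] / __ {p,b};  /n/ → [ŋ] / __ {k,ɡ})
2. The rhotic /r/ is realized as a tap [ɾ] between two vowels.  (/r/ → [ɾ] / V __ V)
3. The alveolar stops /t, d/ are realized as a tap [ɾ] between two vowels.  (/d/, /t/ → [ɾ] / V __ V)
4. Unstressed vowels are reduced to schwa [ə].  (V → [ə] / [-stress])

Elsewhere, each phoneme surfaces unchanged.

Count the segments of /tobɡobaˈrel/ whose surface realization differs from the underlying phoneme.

4

Segments that undergo a rule: /o/ → [ə] (rule 4); /o/ → [ə] (rule 4); /a/ → [ə] (rule 4); /r/ → [ɾ] (rule 2).
All other segments surface unchanged.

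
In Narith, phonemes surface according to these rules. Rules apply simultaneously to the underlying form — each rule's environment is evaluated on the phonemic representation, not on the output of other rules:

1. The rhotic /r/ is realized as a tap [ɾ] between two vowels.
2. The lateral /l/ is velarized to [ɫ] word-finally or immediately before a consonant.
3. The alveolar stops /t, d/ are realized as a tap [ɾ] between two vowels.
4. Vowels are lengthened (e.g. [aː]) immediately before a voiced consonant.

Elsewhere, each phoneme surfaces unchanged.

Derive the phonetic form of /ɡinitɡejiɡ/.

/ɡ/ (word-initial) is unaffected → [ɡ].
Rule 4 applies to /i/ (between /ɡ/ and /n/: before a voiced consonant) → [iː].
/n/ stays [n].
/i/ (between /n/ and /t/) fails the environment for rule 4, so it stays [i].
/t/ (between /i/ and /ɡ/): rule 3 targets it, but not between two vowels → unchanged [t].
/ɡ/ (between /t/ and /e/) is unaffected → [ɡ].
/e/ (between /ɡ/ and /j/) occurs before a voiced consonant → [eː] by rule 4.
/j/ (between /e/ and /i/) is unaffected → [j].
/i/ meets the environment for rule 4 (before a voiced consonant) → [iː].
/ɡ/ — not in any rule's target class → [ɡ].

[ɡiːnitɡeːjiːɡ]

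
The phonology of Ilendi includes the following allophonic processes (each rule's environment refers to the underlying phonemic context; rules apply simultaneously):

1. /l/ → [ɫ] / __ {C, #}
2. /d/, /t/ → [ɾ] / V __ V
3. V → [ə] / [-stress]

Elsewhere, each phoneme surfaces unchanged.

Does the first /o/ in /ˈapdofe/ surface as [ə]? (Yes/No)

/o/ meets the environment for rule 3 (in an unstressed syllable) → [ə].
The actual realization is [ə], which matches [ə].

Yes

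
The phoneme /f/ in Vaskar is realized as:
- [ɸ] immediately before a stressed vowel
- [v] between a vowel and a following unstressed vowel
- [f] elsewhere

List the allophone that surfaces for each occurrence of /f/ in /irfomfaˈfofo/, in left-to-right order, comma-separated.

Occurrence 1 (position 3): no conditioning environment matches → elsewhere allophone [f].
Occurrence 2 (position 6): no conditioning environment matches → elsewhere allophone [f].
Occurrence 3 (position 8): immediately before a stressed vowel → [ɸ].
Occurrence 4 (position 10): between a vowel and a following unstressed vowel → [v].

[f], [f], [ɸ], [v]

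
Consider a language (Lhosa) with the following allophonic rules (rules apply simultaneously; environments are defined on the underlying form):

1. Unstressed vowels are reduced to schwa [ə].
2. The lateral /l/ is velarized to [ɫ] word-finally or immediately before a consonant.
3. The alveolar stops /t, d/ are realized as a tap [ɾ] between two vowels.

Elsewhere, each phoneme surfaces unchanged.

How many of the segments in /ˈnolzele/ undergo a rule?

3

Segments that undergo a rule: /l/ → [ɫ] (rule 2); /e/ → [ə] (rule 1); /e/ → [ə] (rule 1).
All other segments surface unchanged.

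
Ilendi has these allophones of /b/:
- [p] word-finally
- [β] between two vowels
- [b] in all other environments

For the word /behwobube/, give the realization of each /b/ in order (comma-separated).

Occurrence 1 (position 1): no conditioning environment matches → elsewhere allophone [b].
Occurrence 2 (position 6): between two vowels → [β].
Occurrence 3 (position 8): between two vowels → [β].

[b], [β], [β]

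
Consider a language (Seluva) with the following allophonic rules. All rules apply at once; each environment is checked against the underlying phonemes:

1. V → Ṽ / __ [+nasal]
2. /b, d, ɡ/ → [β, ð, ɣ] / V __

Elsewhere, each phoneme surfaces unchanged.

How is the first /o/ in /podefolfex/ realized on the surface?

/o/ — between /p/ and /d/; rule 1 does not apply here → [o].

[o]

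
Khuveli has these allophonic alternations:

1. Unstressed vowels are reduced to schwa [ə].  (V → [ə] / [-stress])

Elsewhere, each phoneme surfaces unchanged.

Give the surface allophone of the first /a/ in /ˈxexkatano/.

Rule 1 applies to /a/ (between /k/ and /t/: in an unstressed syllable) → [ə].

[ə]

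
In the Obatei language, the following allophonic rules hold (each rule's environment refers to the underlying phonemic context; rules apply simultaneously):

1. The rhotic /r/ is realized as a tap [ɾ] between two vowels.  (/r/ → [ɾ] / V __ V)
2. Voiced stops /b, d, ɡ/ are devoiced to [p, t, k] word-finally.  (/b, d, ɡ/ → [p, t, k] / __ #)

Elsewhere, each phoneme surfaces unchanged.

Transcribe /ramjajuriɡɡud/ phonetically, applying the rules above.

/r/ (word-initial): rule 1 targets it, but not between two vowels → unchanged [r].
/a/ (between /r/ and /m/) is unaffected → [a].
/m/ — not in any rule's target class → [m].
/j/ stays [j].
/a/ stays [a].
/j/ stays [j].
/u/ (between /j/ and /r/): no rule targets it → [u].
/r/ (between /u/ and /i/): between two vowels, so rule 1 applies → [ɾ].
/i/ (between /r/ and /ɡ/) is unaffected → [i].
/ɡ/ (between /i/ and /ɡ/) fails the environment for rule 2, so it stays [ɡ].
/ɡ/ — between /ɡ/ and /u/; rule 2 does not apply here → [ɡ].
/u/ stays [u].
Rule 2 applies to /d/ (word-final: word-finally) → [t].

[ramjajuɾiɡɡut]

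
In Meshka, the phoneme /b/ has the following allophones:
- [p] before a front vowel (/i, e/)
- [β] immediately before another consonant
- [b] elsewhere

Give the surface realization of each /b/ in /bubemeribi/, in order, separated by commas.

[b], [p], [p]

Occurrence 1 (position 1): no conditioning environment matches → elsewhere allophone [b].
Occurrence 2 (position 3): before a front vowel (/i, e/) → [p].
Occurrence 3 (position 9): before a front vowel (/i, e/) → [p].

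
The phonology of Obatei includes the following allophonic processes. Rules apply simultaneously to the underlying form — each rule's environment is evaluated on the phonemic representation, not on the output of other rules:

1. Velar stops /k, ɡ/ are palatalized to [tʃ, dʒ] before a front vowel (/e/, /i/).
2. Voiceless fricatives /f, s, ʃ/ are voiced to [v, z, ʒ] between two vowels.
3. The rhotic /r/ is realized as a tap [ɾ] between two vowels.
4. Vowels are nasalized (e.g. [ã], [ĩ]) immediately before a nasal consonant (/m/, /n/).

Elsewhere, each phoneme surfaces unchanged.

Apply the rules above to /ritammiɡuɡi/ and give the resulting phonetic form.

[ritãmmiɡudʒi]

/r/ (word-initial) is in the target of rule 3 but the environment (between two vowels) is not met → [r].
/i/ — between /r/ and /t/; rule 4 does not apply here → [i].
/t/ — not in any rule's target class → [t].
/a/ meets the environment for rule 4 (before a nasal consonant) → [ã].
/m/ (between /a/ and /m/) is unaffected → [m].
/m/ stays [m].
/i/ (between /m/ and /ɡ/) is in the target of rule 4 but the environment (before a nasal consonant) is not met → [i].
/ɡ/ (between /i/ and /u/) is in the target of rule 1 but the environment (before a front vowel) is not met → [ɡ].
/u/ (between /ɡ/ and /ɡ/) is in the target of rule 4 but the environment (before a nasal consonant) is not met → [u].
/ɡ/ (between /u/ and /i/) occurs before a front vowel → [dʒ] by rule 1.
/i/ (word-final) fails the environment for rule 4, so it stays [i].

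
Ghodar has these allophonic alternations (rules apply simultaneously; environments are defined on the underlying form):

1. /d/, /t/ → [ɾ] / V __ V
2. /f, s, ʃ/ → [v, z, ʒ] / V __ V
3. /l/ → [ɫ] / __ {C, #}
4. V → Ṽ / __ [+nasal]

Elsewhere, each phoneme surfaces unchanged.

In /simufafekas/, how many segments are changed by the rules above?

3

Segments that undergo a rule: /i/ → [ĩ] (rule 4); /f/ → [v] (rule 2); /f/ → [v] (rule 2).
All other segments surface unchanged.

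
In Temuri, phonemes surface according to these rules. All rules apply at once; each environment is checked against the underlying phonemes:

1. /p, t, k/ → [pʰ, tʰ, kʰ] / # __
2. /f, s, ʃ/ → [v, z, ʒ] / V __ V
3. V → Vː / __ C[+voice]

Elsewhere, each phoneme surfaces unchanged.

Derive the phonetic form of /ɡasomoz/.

/a/ (between /ɡ/ and /s/): rule 3 targets it, but not before a voiced consonant → unchanged [a].
/s/ — between /a/ and /o/, between two vowels — surfaces as [z] (rule 2).
/o/ (between /s/ and /m/) occurs before a voiced consonant → [oː] by rule 3.
Rule 3 applies to /o/ (between /m/ and /z/: before a voiced consonant) → [oː].

[ɡazoːmoːz]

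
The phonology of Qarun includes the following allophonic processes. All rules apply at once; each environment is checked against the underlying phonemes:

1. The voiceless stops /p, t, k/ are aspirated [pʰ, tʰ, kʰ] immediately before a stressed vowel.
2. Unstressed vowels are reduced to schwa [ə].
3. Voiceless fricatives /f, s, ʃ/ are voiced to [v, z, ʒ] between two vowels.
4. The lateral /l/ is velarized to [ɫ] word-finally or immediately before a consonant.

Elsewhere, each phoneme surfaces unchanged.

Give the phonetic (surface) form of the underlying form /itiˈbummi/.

/i/ (word-initial): in an unstressed syllable, so rule 2 applies → [ə].
/t/ (between /i/ and /i/) fails the environment for rule 1, so it stays [t].
/i/ meets the environment for rule 2 (in an unstressed syllable) → [ə].
/b/ (between /i/ and /u/): no rule targets it → [b].
/u/ — between /b/ and /m/; rule 2 does not apply here → [u].
/m/ stays [m].
/m/ (between /m/ and /i/): no rule targets it → [m].
/i/ (word-final): in an unstressed syllable, so rule 2 applies → [ə].

[ətəˈbummə]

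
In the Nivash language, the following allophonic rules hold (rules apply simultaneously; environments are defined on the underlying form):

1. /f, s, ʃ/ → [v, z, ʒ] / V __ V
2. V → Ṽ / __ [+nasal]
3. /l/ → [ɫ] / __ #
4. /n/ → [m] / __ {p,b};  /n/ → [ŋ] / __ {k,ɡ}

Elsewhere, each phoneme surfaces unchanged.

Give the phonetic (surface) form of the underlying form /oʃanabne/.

/o/ — word-initial; rule 2 does not apply here → [o].
/ʃ/ (between /o/ and /a/) occurs between two vowels → [ʒ] by rule 1.
/a/ meets the environment for rule 2 (before a nasal consonant) → [ã].
/n/ — between /a/ and /a/; rule 4 does not apply here → [n].
/a/ — between /n/ and /b/; rule 2 does not apply here → [a].
/b/ stays [b].
/n/ (between /b/ and /e/): rule 4 targets it, but not before a labial or velar stop → unchanged [n].
/e/ — word-final; rule 2 does not apply here → [e].

[oʒãnabne]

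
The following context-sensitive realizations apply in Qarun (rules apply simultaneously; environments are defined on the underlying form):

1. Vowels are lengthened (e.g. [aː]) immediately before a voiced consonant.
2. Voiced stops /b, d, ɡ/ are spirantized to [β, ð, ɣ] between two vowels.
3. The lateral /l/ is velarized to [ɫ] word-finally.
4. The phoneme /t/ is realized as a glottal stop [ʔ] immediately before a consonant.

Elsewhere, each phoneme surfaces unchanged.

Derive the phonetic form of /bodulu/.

[boːðuːlu]

/b/ — word-initial; rule 2 does not apply here → [b].
Rule 1 applies to /o/ (between /b/ and /d/: before a voiced consonant) → [oː].
/d/ (between /o/ and /u/): between two vowels, so rule 2 applies → [ð].
Rule 1 applies to /u/ (between /d/ and /l/: before a voiced consonant) → [uː].
/l/ (between /u/ and /u/) is in the target of rule 3 but the environment (word-finally) is not met → [l].
/u/ (word-final) fails the environment for rule 1, so it stays [u].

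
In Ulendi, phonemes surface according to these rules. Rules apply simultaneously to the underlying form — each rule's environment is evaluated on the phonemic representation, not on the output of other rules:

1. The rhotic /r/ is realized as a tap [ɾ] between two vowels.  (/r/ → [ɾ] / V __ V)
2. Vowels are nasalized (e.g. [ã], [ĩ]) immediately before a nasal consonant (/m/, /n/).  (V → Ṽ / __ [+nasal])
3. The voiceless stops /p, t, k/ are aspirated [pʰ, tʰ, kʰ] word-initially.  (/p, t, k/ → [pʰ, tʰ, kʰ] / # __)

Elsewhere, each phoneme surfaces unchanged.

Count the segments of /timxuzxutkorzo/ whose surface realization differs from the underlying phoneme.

Segments that undergo a rule: /t/ → [tʰ] (rule 3); /i/ → [ĩ] (rule 2).
All other segments surface unchanged.

2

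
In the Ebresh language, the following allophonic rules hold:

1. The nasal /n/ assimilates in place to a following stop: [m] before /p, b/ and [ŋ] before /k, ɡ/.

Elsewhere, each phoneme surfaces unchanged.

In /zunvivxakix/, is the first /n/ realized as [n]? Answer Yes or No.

/n/ (between /u/ and /v/) is in the target of rule 1 but the environment (before a labial or velar stop) is not met → [n].
The actual realization is [n], which matches [n].

Yes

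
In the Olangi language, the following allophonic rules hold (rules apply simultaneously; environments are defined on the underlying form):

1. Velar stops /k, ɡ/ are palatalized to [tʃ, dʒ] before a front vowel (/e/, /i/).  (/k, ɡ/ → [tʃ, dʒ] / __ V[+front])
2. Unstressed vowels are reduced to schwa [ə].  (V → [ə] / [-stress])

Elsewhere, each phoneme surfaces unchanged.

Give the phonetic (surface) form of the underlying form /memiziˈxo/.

/m/ (word-initial): no rule targets it → [m].
/e/ meets the environment for rule 2 (in an unstressed syllable) → [ə].
/m/ — not in any rule's target class → [m].
/i/ meets the environment for rule 2 (in an unstressed syllable) → [ə].
/z/ (between /i/ and /i/) is unaffected → [z].
Rule 2 applies to /i/ (between /z/ and /x/: in an unstressed syllable) → [ə].
/x/ (between /i/ and /o/) is unaffected → [x].
/o/ (word-final) is in the target of rule 2 but the environment (in an unstressed syllable) is not met → [o].

[məməzəˈxo]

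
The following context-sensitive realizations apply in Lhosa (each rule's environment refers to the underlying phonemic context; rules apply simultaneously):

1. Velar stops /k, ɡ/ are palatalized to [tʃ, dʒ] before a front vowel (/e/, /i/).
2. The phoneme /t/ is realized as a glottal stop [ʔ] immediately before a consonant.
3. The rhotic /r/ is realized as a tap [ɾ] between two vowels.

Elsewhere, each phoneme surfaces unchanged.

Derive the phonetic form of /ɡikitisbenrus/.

[dʒitʃitisbenrus]

Rule 1 applies to /ɡ/ (word-initial: before a front vowel) → [dʒ].
/i/ — not in any rule's target class → [i].
/k/ (between /i/ and /i/): before a front vowel, so rule 1 applies → [tʃ].
/i/ (between /k/ and /t/): no rule targets it → [i].
/t/ (between /i/ and /i/): rule 2 targets it, but not immediately before a consonant → unchanged [t].
/i/ (between /t/ and /s/) is unaffected → [i].
/s/ (between /i/ and /b/) is unaffected → [s].
/b/ — not in any rule's target class → [b].
/e/ (between /b/ and /n/) is unaffected → [e].
/n/ (between /e/ and /r/): no rule targets it → [n].
/r/ (between /n/ and /u/) fails the environment for rule 3, so it stays [r].
/u/ — not in any rule's target class → [u].
/s/ (word-final) is unaffected → [s].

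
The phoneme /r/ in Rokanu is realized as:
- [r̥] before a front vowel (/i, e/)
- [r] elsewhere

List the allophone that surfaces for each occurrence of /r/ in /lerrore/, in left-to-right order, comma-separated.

Occurrence 1 (position 3): no conditioning environment matches → elsewhere allophone [r].
Occurrence 2 (position 4): no conditioning environment matches → elsewhere allophone [r].
Occurrence 3 (position 6): before a front vowel (/i, e/) → [r̥].

[r], [r], [r̥]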